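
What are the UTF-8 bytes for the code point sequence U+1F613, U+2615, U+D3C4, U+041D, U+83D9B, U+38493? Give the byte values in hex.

F0 9F 98 93 E2 98 95 ED 8F 84 D0 9D F2 83 B6 9B F0 B8 92 93

U+1F613: 4-byte form → F0 9F 98 93.
U+2615: 3-byte form → E2 98 95.
U+D3C4: 3-byte form → ED 8F 84.
U+041D: 2-byte form → D0 9D.
U+83D9B: 4-byte form → F2 83 B6 9B.
U+38493: 4-byte form → F0 B8 92 93.
Concatenated (20 bytes): F0 9F 98 93 E2 98 95 ED 8F 84 D0 9D F2 83 B6 9B F0 B8 92 93.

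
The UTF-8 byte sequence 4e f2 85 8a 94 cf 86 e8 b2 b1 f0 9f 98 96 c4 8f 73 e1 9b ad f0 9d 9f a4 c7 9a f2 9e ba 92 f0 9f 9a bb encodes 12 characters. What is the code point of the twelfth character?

U+1F6BB

Offset 0: leading byte 0x4E = 01001110 → 1-byte char #1 = 4E.
Offset 1: leading byte 0xF2 = 11110010 → 4-byte char #2 = F2 85 8A 94.
Offset 5: leading byte 0xCF = 11001111 → 2-byte char #3 = CF 86.
Offset 7: leading byte 0xE8 = 11101000 → 3-byte char #4 = E8 B2 B1.
Offset 10: leading byte 0xF0 = 11110000 → 4-byte char #5 = F0 9F 98 96.
Offset 14: leading byte 0xC4 = 11000100 → 2-byte char #6 = C4 8F.
Offset 16: leading byte 0x73 = 01110011 → 1-byte char #7 = 73.
Offset 17: leading byte 0xE1 = 11100001 → 3-byte char #8 = E1 9B AD.
Offset 20: leading byte 0xF0 = 11110000 → 4-byte char #9 = F0 9D 9F A4.
Offset 24: leading byte 0xC7 = 11000111 → 2-byte char #10 = C7 9A.
Offset 26: leading byte 0xF2 = 11110010 → 4-byte char #11 = F2 9E BA 92.
Offset 30: leading byte 0xF0 = 11110000 → 4-byte char #12 = F0 9F 9A BB.
Leading byte 0xF0 = 11110000 matches 11110xxx → 4-byte sequence.
Byte 1: 0xF0 = 11110000, payload 000 (3 bits).
Byte 2: 0x9F = 10011111 (10xxxxxx ✓), payload 011111.
Byte 3: 0x9A = 10011010 (10xxxxxx ✓), payload 011010.
Byte 4: 0xBB = 10111011 (10xxxxxx ✓), payload 111011.
Concatenate: 000011111011010111011 = 0x1F6BB (21 bits → U+1F6BB).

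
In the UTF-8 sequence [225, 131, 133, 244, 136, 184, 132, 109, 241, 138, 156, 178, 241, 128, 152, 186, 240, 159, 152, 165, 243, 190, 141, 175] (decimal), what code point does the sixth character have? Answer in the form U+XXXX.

Offset 0: leading byte 0xE1 = 11100001 → 3-byte char #1 = E1 83 85.
Offset 3: leading byte 0xF4 = 11110100 → 4-byte char #2 = F4 88 B8 84.
Offset 7: leading byte 0x6D = 01101101 → 1-byte char #3 = 6D.
Offset 8: leading byte 0xF1 = 11110001 → 4-byte char #4 = F1 8A 9C B2.
Offset 12: leading byte 0xF1 = 11110001 → 4-byte char #5 = F1 80 98 BA.
Offset 16: leading byte 0xF0 = 11110000 → 4-byte char #6 = F0 9F 98 A5.
Leading byte 0xF0 = 11110000 matches 11110xxx → 4-byte sequence.
Byte 1: 0xF0 = 11110000, payload 000 (3 bits).
Byte 2: 0x9F = 10011111 (10xxxxxx ✓), payload 011111.
Byte 3: 0x98 = 10011000 (10xxxxxx ✓), payload 011000.
Byte 4: 0xA5 = 10100101 (10xxxxxx ✓), payload 100101.
Concatenate: 000011111011000100101 = 0x1F625 (21 bits → U+1F625).

U+1F625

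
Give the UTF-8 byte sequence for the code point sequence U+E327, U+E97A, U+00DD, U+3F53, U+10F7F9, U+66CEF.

U+E327: 3-byte form → EE 8C A7.
U+E97A: 3-byte form → EE A5 BA.
U+00DD: 2-byte form → C3 9D.
U+3F53: 3-byte form → E3 BD 93.
U+10F7F9: 4-byte form → F4 8F 9F B9.
U+66CEF: 4-byte form → F1 A6 B3 AF.
Concatenated (19 bytes): EE 8C A7 EE A5 BA C3 9D E3 BD 93 F4 8F 9F B9 F1 A6 B3 AF.

EE 8C A7 EE A5 BA C3 9D E3 BD 93 F4 8F 9F B9 F1 A6 B3 AF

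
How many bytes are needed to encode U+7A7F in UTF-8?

U+7A7F = 0x7A7F. UTF-8 uses 1 byte below 0x80, 2 below 0x800, 3 below 0x10000, 4 up to 0x10FFFF. 0x7A7F is in U+0800–U+FFFF → 3 bytes.

3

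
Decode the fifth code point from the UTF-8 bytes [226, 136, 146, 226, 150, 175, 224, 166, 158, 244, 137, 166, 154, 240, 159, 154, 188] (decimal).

Offset 0: leading byte 0xE2 = 11100010 → 3-byte char #1 = E2 88 92.
Offset 3: leading byte 0xE2 = 11100010 → 3-byte char #2 = E2 96 AF.
Offset 6: leading byte 0xE0 = 11100000 → 3-byte char #3 = E0 A6 9E.
Offset 9: leading byte 0xF4 = 11110100 → 4-byte char #4 = F4 89 A6 9A.
Offset 13: leading byte 0xF0 = 11110000 → 4-byte char #5 = F0 9F 9A BC.
Leading byte 0xF0 = 11110000 matches 11110xxx → 4-byte sequence.
Byte 1: 0xF0 = 11110000, payload 000 (3 bits).
Byte 2: 0x9F = 10011111 (10xxxxxx ✓), payload 011111.
Byte 3: 0x9A = 10011010 (10xxxxxx ✓), payload 011010.
Byte 4: 0xBC = 10111100 (10xxxxxx ✓), payload 111100.
Concatenate: 000011111011010111100 = 0x1F6BC (21 bits → U+1F6BC).

U+1F6BC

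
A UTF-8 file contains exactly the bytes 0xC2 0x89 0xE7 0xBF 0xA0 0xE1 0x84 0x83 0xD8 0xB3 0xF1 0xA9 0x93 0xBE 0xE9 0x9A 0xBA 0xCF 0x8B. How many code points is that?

Byte at offset 0: 0xC2 = 11000010 → 2-byte char (#1). Advance 2.
Byte at offset 2: 0xE7 = 11100111 → 3-byte char (#2). Advance 3.
Byte at offset 5: 0xE1 = 11100001 → 3-byte char (#3). Advance 3.
Byte at offset 8: 0xD8 = 11011000 → 2-byte char (#4). Advance 2.
Byte at offset 10: 0xF1 = 11110001 → 4-byte char (#5). Advance 4.
Byte at offset 14: 0xE9 = 11101001 → 3-byte char (#6). Advance 3.
Byte at offset 17: 0xCF = 11001111 → 2-byte char (#7). Advance 2.
Reached end at offset 19 after 7 code points.

7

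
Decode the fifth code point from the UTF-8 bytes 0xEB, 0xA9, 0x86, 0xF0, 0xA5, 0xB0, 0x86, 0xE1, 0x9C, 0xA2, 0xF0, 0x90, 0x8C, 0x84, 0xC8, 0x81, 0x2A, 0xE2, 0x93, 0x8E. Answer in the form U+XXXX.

Offset 0: leading byte 0xEB = 11101011 → 3-byte char #1 = EB A9 86.
Offset 3: leading byte 0xF0 = 11110000 → 4-byte char #2 = F0 A5 B0 86.
Offset 7: leading byte 0xE1 = 11100001 → 3-byte char #3 = E1 9C A2.
Offset 10: leading byte 0xF0 = 11110000 → 4-byte char #4 = F0 90 8C 84.
Offset 14: leading byte 0xC8 = 11001000 → 2-byte char #5 = C8 81.
Leading byte 0xC8 = 11001000 matches 110xxxxx → 2-byte sequence.
Byte 1: 0xC8 = 11001000, payload 01000 (5 bits).
Byte 2: 0x81 = 10000001 (10xxxxxx ✓), payload 000001.
Concatenate: 01000000001 = 0x201 (11 bits → U+0201).

U+0201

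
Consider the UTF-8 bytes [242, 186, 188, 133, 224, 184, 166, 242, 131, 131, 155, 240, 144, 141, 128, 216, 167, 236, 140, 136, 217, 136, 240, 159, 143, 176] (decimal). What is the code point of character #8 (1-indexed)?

U+1F3F0

Offset 0: leading byte 0xF2 = 11110010 → 4-byte char #1 = F2 BA BC 85.
Offset 4: leading byte 0xE0 = 11100000 → 3-byte char #2 = E0 B8 A6.
Offset 7: leading byte 0xF2 = 11110010 → 4-byte char #3 = F2 83 83 9B.
Offset 11: leading byte 0xF0 = 11110000 → 4-byte char #4 = F0 90 8D 80.
Offset 15: leading byte 0xD8 = 11011000 → 2-byte char #5 = D8 A7.
Offset 17: leading byte 0xEC = 11101100 → 3-byte char #6 = EC 8C 88.
Offset 20: leading byte 0xD9 = 11011001 → 2-byte char #7 = D9 88.
Offset 22: leading byte 0xF0 = 11110000 → 4-byte char #8 = F0 9F 8F B0.
Leading byte 0xF0 = 11110000 matches 11110xxx → 4-byte sequence.
Byte 1: 0xF0 = 11110000, payload 000 (3 bits).
Byte 2: 0x9F = 10011111 (10xxxxxx ✓), payload 011111.
Byte 3: 0x8F = 10001111 (10xxxxxx ✓), payload 001111.
Byte 4: 0xB0 = 10110000 (10xxxxxx ✓), payload 110000.
Concatenate: 000011111001111110000 = 0x1F3F0 (21 bits → U+1F3F0).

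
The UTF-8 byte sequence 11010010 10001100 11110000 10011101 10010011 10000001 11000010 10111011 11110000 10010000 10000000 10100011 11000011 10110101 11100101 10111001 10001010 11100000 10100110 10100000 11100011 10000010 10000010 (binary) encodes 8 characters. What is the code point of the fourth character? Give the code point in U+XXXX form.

U+10023

Offset 0: leading byte 0xD2 = 11010010 → 2-byte char #1 = D2 8C.
Offset 2: leading byte 0xF0 = 11110000 → 4-byte char #2 = F0 9D 93 81.
Offset 6: leading byte 0xC2 = 11000010 → 2-byte char #3 = C2 BB.
Offset 8: leading byte 0xF0 = 11110000 → 4-byte char #4 = F0 90 80 A3.
Leading byte 0xF0 = 11110000 matches 11110xxx → 4-byte sequence.
Byte 1: 0xF0 = 11110000, payload 000 (3 bits).
Byte 2: 0x90 = 10010000 (10xxxxxx ✓), payload 010000.
Byte 3: 0x80 = 10000000 (10xxxxxx ✓), payload 000000.
Byte 4: 0xA3 = 10100011 (10xxxxxx ✓), payload 100011.
Concatenate: 000010000000000100011 = 0x10023 (21 bits → U+10023).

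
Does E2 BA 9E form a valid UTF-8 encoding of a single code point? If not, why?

valid

Leading byte 0xE2 = 11100010 → 3-byte form.
Continuation bytes 0xBA=10111010, 0x9E=10011110 all match 10xxxxxx.
Decoded value 0x2E9E is ≥ 0x800 (shortest form) and not a surrogate.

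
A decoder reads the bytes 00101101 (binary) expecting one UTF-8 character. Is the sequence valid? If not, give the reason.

Leading byte 0x2D = 00101101 → 1-byte form.

valid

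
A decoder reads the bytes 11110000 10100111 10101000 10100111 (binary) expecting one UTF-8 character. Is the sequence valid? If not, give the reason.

Leading byte 0xF0 = 11110000 → 4-byte form.
Continuation bytes 0xA7=10100111, 0xA8=10101000, 0xA7=10100111 all match 10xxxxxx.
Decoded value 0x27A27 is ≥ 0x10000 (shortest form) and not a surrogate.

valid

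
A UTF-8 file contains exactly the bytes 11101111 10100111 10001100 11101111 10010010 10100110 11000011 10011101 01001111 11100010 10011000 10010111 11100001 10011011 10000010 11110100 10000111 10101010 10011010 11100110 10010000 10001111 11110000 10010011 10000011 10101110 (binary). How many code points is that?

Byte at offset 0: 0xEF = 11101111 → 3-byte char (#1). Advance 3.
Byte at offset 3: 0xEF = 11101111 → 3-byte char (#2). Advance 3.
Byte at offset 6: 0xC3 = 11000011 → 2-byte char (#3). Advance 2.
Byte at offset 8: 0x4F = 01001111 → 1-byte char (#4). Advance 1.
Byte at offset 9: 0xE2 = 11100010 → 3-byte char (#5). Advance 3.
Byte at offset 12: 0xE1 = 11100001 → 3-byte char (#6). Advance 3.
Byte at offset 15: 0xF4 = 11110100 → 4-byte char (#7). Advance 4.
Byte at offset 19: 0xE6 = 11100110 → 3-byte char (#8). Advance 3.
Byte at offset 22: 0xF0 = 11110000 → 4-byte char (#9). Advance 4.
Reached end at offset 26 after 9 code points.

9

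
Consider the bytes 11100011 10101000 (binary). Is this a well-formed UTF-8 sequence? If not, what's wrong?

invalid (sequence truncated)

Leading byte 0xE3 = 11100011 → 3-byte form, but only 2 bytes are present.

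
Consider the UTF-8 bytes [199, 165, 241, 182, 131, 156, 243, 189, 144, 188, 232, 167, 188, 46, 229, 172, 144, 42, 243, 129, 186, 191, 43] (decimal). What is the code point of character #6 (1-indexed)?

Offset 0: leading byte 0xC7 = 11000111 → 2-byte char #1 = C7 A5.
Offset 2: leading byte 0xF1 = 11110001 → 4-byte char #2 = F1 B6 83 9C.
Offset 6: leading byte 0xF3 = 11110011 → 4-byte char #3 = F3 BD 90 BC.
Offset 10: leading byte 0xE8 = 11101000 → 3-byte char #4 = E8 A7 BC.
Offset 13: leading byte 0x2E = 00101110 → 1-byte char #5 = 2E.
Offset 14: leading byte 0xE5 = 11100101 → 3-byte char #6 = E5 AC 90.
Leading byte 0xE5 = 11100101 matches 1110xxxx → 3-byte sequence.
Byte 1: 0xE5 = 11100101, payload 0101 (4 bits).
Byte 2: 0xAC = 10101100 (10xxxxxx ✓), payload 101100.
Byte 3: 0x90 = 10010000 (10xxxxxx ✓), payload 010000.
Concatenate: 0101101100010000 = 0x5B10 (16 bits → U+5B10).

U+5B10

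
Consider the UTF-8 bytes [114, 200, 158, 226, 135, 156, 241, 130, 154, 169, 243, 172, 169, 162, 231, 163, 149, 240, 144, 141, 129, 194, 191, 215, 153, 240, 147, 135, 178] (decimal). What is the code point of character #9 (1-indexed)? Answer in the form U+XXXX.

U+05D9

Offset 0: leading byte 0x72 = 01110010 → 1-byte char #1 = 72.
Offset 1: leading byte 0xC8 = 11001000 → 2-byte char #2 = C8 9E.
Offset 3: leading byte 0xE2 = 11100010 → 3-byte char #3 = E2 87 9C.
Offset 6: leading byte 0xF1 = 11110001 → 4-byte char #4 = F1 82 9A A9.
Offset 10: leading byte 0xF3 = 11110011 → 4-byte char #5 = F3 AC A9 A2.
Offset 14: leading byte 0xE7 = 11100111 → 3-byte char #6 = E7 A3 95.
Offset 17: leading byte 0xF0 = 11110000 → 4-byte char #7 = F0 90 8D 81.
Offset 21: leading byte 0xC2 = 11000010 → 2-byte char #8 = C2 BF.
Offset 23: leading byte 0xD7 = 11010111 → 2-byte char #9 = D7 99.
Leading byte 0xD7 = 11010111 matches 110xxxxx → 2-byte sequence.
Byte 1: 0xD7 = 11010111, payload 10111 (5 bits).
Byte 2: 0x99 = 10011001 (10xxxxxx ✓), payload 011001.
Concatenate: 10111011001 = 0x5D9 (11 bits → U+05D9).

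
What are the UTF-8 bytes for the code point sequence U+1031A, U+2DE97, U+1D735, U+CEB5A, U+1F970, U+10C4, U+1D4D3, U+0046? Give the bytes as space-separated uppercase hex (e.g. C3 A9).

U+1031A: 4-byte form → F0 90 8C 9A.
U+2DE97: 4-byte form → F0 AD BA 97.
U+1D735: 4-byte form → F0 9D 9C B5.
U+CEB5A: 4-byte form → F3 8E AD 9A.
U+1F970: 4-byte form → F0 9F A5 B0.
U+10C4: 3-byte form → E1 83 84.
U+1D4D3: 4-byte form → F0 9D 93 93.
U+0046: 1-byte form → 46.
Concatenated (28 bytes): F0 90 8C 9A F0 AD BA 97 F0 9D 9C B5 F3 8E AD 9A F0 9F A5 B0 E1 83 84 F0 9D 93 93 46.

F0 90 8C 9A F0 AD BA 97 F0 9D 9C B5 F3 8E AD 9A F0 9F A5 B0 E1 83 84 F0 9D 93 93 46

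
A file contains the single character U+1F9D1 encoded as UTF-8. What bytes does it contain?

F0 9F A7 91

U+1F9D1 = 0x1F9D1 = 129489 decimal. In range U+10000–U+10FFFF → 4-byte form: 11110xxx 10xxxxxx 10xxxxxx 10xxxxxx.
Binary (21 bits): 000011111100111010001.
Split 3+6+6+6: 000 | 011111 | 100111 | 010001.
Byte 1: 11110000 = 0xF0.
Byte 2: 10011111 = 0x9F.
Byte 3: 10100111 = 0xA7.
Byte 4: 10010001 = 0x91.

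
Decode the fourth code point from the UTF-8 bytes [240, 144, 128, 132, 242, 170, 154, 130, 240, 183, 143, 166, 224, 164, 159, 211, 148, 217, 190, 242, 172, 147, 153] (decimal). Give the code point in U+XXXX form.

Offset 0: leading byte 0xF0 = 11110000 → 4-byte char #1 = F0 90 80 84.
Offset 4: leading byte 0xF2 = 11110010 → 4-byte char #2 = F2 AA 9A 82.
Offset 8: leading byte 0xF0 = 11110000 → 4-byte char #3 = F0 B7 8F A6.
Offset 12: leading byte 0xE0 = 11100000 → 3-byte char #4 = E0 A4 9F.
Leading byte 0xE0 = 11100000 matches 1110xxxx → 3-byte sequence.
Byte 1: 0xE0 = 11100000, payload 0000 (4 bits).
Byte 2: 0xA4 = 10100100 (10xxxxxx ✓), payload 100100.
Byte 3: 0x9F = 10011111 (10xxxxxx ✓), payload 011111.
Concatenate: 0000100100011111 = 0x91F (16 bits → U+091F).

U+091F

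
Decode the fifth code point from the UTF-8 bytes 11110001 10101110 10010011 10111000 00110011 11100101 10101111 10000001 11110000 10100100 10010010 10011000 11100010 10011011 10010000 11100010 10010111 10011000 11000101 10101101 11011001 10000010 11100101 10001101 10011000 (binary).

Offset 0: leading byte 0xF1 = 11110001 → 4-byte char #1 = F1 AE 93 B8.
Offset 4: leading byte 0x33 = 00110011 → 1-byte char #2 = 33.
Offset 5: leading byte 0xE5 = 11100101 → 3-byte char #3 = E5 AF 81.
Offset 8: leading byte 0xF0 = 11110000 → 4-byte char #4 = F0 A4 92 98.
Offset 12: leading byte 0xE2 = 11100010 → 3-byte char #5 = E2 9B 90.
Leading byte 0xE2 = 11100010 matches 1110xxxx → 3-byte sequence.
Byte 1: 0xE2 = 11100010, payload 0010 (4 bits).
Byte 2: 0x9B = 10011011 (10xxxxxx ✓), payload 011011.
Byte 3: 0x90 = 10010000 (10xxxxxx ✓), payload 010000.
Concatenate: 0010011011010000 = 0x26D0 (16 bits → U+26D0).

U+26D0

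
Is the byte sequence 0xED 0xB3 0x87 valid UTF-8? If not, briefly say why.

invalid (encodes a surrogate (U+D800–U+DFFF))

Structurally a 3-byte sequence; payload = 0xDCC7.
But 0xDCC7 is in U+D800–U+DFFF, the surrogate range. Surrogates are not Unicode scalar values and are forbidden in UTF-8.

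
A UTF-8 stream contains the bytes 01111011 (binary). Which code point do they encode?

U+007B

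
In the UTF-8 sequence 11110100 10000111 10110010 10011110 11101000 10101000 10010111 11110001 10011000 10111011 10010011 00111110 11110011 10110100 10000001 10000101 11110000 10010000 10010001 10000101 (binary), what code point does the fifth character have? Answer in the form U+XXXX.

U+F4045

Offset 0: leading byte 0xF4 = 11110100 → 4-byte char #1 = F4 87 B2 9E.
Offset 4: leading byte 0xE8 = 11101000 → 3-byte char #2 = E8 A8 97.
Offset 7: leading byte 0xF1 = 11110001 → 4-byte char #3 = F1 98 BB 93.
Offset 11: leading byte 0x3E = 00111110 → 1-byte char #4 = 3E.
Offset 12: leading byte 0xF3 = 11110011 → 4-byte char #5 = F3 B4 81 85.
Leading byte 0xF3 = 11110011 matches 11110xxx → 4-byte sequence.
Byte 1: 0xF3 = 11110011, payload 011 (3 bits).
Byte 2: 0xB4 = 10110100 (10xxxxxx ✓), payload 110100.
Byte 3: 0x81 = 10000001 (10xxxxxx ✓), payload 000001.
Byte 4: 0x85 = 10000101 (10xxxxxx ✓), payload 000101.
Concatenate: 011110100000001000101 = 0xF4045 (21 bits → U+F4045).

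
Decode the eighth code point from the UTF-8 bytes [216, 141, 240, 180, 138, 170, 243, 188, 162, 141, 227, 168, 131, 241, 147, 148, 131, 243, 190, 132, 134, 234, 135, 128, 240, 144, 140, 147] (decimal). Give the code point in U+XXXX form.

U+10313

Offset 0: leading byte 0xD8 = 11011000 → 2-byte char #1 = D8 8D.
Offset 2: leading byte 0xF0 = 11110000 → 4-byte char #2 = F0 B4 8A AA.
Offset 6: leading byte 0xF3 = 11110011 → 4-byte char #3 = F3 BC A2 8D.
Offset 10: leading byte 0xE3 = 11100011 → 3-byte char #4 = E3 A8 83.
Offset 13: leading byte 0xF1 = 11110001 → 4-byte char #5 = F1 93 94 83.
Offset 17: leading byte 0xF3 = 11110011 → 4-byte char #6 = F3 BE 84 86.
Offset 21: leading byte 0xEA = 11101010 → 3-byte char #7 = EA 87 80.
Offset 24: leading byte 0xF0 = 11110000 → 4-byte char #8 = F0 90 8C 93.
Leading byte 0xF0 = 11110000 matches 11110xxx → 4-byte sequence.
Byte 1: 0xF0 = 11110000, payload 000 (3 bits).
Byte 2: 0x90 = 10010000 (10xxxxxx ✓), payload 010000.
Byte 3: 0x8C = 10001100 (10xxxxxx ✓), payload 001100.
Byte 4: 0x93 = 10010011 (10xxxxxx ✓), payload 010011.
Concatenate: 000010000001100010011 = 0x10313 (21 bits → U+10313).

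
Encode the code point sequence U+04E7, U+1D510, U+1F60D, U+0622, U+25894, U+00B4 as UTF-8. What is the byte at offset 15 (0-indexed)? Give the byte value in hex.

U+04E7 → 2-byte form D3 A7 at offsets 0–1.
U+1D510 → 4-byte form F0 9D 94 90 at offsets 2–5.
U+1F60D → 4-byte form F0 9F 98 8D at offsets 6–9.
U+0622 → 2-byte form D8 A2 at offsets 10–11.
U+25894 → 4-byte form F0 A5 A2 94 at offsets 12–15.
Offset 15 falls in char 5's range; it's byte 4 of F0 A5 A2 94 = 0x94.

0x94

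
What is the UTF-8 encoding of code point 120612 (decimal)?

F0 9D 9C A4

U+1D724 = 0x1D724 = 120612 decimal. In range U+10000–U+10FFFF → 4-byte form: 11110xxx 10xxxxxx 10xxxxxx 10xxxxxx.
Binary (21 bits): 000011101011100100100.
Split 3+6+6+6: 000 | 011101 | 011100 | 100100.
Byte 1: 11110000 = 0xF0.
Byte 2: 10011101 = 0x9D.
Byte 3: 10011100 = 0x9C.
Byte 4: 10100100 = 0xA4.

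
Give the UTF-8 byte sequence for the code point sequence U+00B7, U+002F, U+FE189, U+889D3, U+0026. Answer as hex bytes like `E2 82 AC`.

C2 B7 2F F3 BE 86 89 F2 88 A7 93 26

U+00B7: 2-byte form → C2 B7.
U+002F: 1-byte form → 2F.
U+FE189: 4-byte form → F3 BE 86 89.
U+889D3: 4-byte form → F2 88 A7 93.
U+0026: 1-byte form → 26.
Concatenated (12 bytes): C2 B7 2F F3 BE 86 89 F2 88 A7 93 26.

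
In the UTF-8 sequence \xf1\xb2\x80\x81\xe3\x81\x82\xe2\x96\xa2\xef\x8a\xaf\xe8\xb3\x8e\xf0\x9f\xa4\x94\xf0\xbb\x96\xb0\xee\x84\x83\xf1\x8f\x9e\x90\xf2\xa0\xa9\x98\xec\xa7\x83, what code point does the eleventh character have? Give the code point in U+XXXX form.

Offset 0: leading byte 0xF1 = 11110001 → 4-byte char #1 = F1 B2 80 81.
Offset 4: leading byte 0xE3 = 11100011 → 3-byte char #2 = E3 81 82.
Offset 7: leading byte 0xE2 = 11100010 → 3-byte char #3 = E2 96 A2.
Offset 10: leading byte 0xEF = 11101111 → 3-byte char #4 = EF 8A AF.
Offset 13: leading byte 0xE8 = 11101000 → 3-byte char #5 = E8 B3 8E.
Offset 16: leading byte 0xF0 = 11110000 → 4-byte char #6 = F0 9F A4 94.
Offset 20: leading byte 0xF0 = 11110000 → 4-byte char #7 = F0 BB 96 B0.
Offset 24: leading byte 0xEE = 11101110 → 3-byte char #8 = EE 84 83.
Offset 27: leading byte 0xF1 = 11110001 → 4-byte char #9 = F1 8F 9E 90.
Offset 31: leading byte 0xF2 = 11110010 → 4-byte char #10 = F2 A0 A9 98.
Offset 35: leading byte 0xEC = 11101100 → 3-byte char #11 = EC A7 83.
Leading byte 0xEC = 11101100 matches 1110xxxx → 3-byte sequence.
Byte 1: 0xEC = 11101100, payload 1100 (4 bits).
Byte 2: 0xA7 = 10100111 (10xxxxxx ✓), payload 100111.
Byte 3: 0x83 = 10000011 (10xxxxxx ✓), payload 000011.
Concatenate: 1100100111000011 = 0xC9C3 (16 bits → U+C9C3).

U+C9C3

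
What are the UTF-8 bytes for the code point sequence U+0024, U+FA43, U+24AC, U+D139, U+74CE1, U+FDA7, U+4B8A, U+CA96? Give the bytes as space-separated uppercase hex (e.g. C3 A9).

U+0024: 1-byte form → 24.
U+FA43: 3-byte form → EF A9 83.
U+24AC: 3-byte form → E2 92 AC.
U+D139: 3-byte form → ED 84 B9.
U+74CE1: 4-byte form → F1 B4 B3 A1.
U+FDA7: 3-byte form → EF B6 A7.
U+4B8A: 3-byte form → E4 AE 8A.
U+CA96: 3-byte form → EC AA 96.
Concatenated (23 bytes): 24 EF A9 83 E2 92 AC ED 84 B9 F1 B4 B3 A1 EF B6 A7 E4 AE 8A EC AA 96.

24 EF A9 83 E2 92 AC ED 84 B9 F1 B4 B3 A1 EF B6 A7 E4 AE 8A EC AA 96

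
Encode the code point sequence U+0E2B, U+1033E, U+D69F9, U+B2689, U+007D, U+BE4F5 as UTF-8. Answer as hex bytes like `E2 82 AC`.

U+0E2B: 3-byte form → E0 B8 AB.
U+1033E: 4-byte form → F0 90 8C BE.
U+D69F9: 4-byte form → F3 96 A7 B9.
U+B2689: 4-byte form → F2 B2 9A 89.
U+007D: 1-byte form → 7D.
U+BE4F5: 4-byte form → F2 BE 93 B5.
Concatenated (20 bytes): E0 B8 AB F0 90 8C BE F3 96 A7 B9 F2 B2 9A 89 7D F2 BE 93 B5.

E0 B8 AB F0 90 8C BE F3 96 A7 B9 F2 B2 9A 89 7D F2 BE 93 B5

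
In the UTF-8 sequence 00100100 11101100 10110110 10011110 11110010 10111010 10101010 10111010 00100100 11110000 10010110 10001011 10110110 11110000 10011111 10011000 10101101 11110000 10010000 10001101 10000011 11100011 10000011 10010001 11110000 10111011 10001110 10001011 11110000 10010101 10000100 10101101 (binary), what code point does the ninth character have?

U+3B38B

Offset 0: leading byte 0x24 = 00100100 → 1-byte char #1 = 24.
Offset 1: leading byte 0xEC = 11101100 → 3-byte char #2 = EC B6 9E.
Offset 4: leading byte 0xF2 = 11110010 → 4-byte char #3 = F2 BA AA BA.
Offset 8: leading byte 0x24 = 00100100 → 1-byte char #4 = 24.
Offset 9: leading byte 0xF0 = 11110000 → 4-byte char #5 = F0 96 8B B6.
Offset 13: leading byte 0xF0 = 11110000 → 4-byte char #6 = F0 9F 98 AD.
Offset 17: leading byte 0xF0 = 11110000 → 4-byte char #7 = F0 90 8D 83.
Offset 21: leading byte 0xE3 = 11100011 → 3-byte char #8 = E3 83 91.
Offset 24: leading byte 0xF0 = 11110000 → 4-byte char #9 = F0 BB 8E 8B.
Leading byte 0xF0 = 11110000 matches 11110xxx → 4-byte sequence.
Byte 1: 0xF0 = 11110000, payload 000 (3 bits).
Byte 2: 0xBB = 10111011 (10xxxxxx ✓), payload 111011.
Byte 3: 0x8E = 10001110 (10xxxxxx ✓), payload 001110.
Byte 4: 0x8B = 10001011 (10xxxxxx ✓), payload 001011.
Concatenate: 000111011001110001011 = 0x3B38B (21 bits → U+3B38B).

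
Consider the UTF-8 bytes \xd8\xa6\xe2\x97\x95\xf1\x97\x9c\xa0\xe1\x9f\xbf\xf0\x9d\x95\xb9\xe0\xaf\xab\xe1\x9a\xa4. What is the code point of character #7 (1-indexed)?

U+16A4

Offset 0: leading byte 0xD8 = 11011000 → 2-byte char #1 = D8 A6.
Offset 2: leading byte 0xE2 = 11100010 → 3-byte char #2 = E2 97 95.
Offset 5: leading byte 0xF1 = 11110001 → 4-byte char #3 = F1 97 9C A0.
Offset 9: leading byte 0xE1 = 11100001 → 3-byte char #4 = E1 9F BF.
Offset 12: leading byte 0xF0 = 11110000 → 4-byte char #5 = F0 9D 95 B9.
Offset 16: leading byte 0xE0 = 11100000 → 3-byte char #6 = E0 AF AB.
Offset 19: leading byte 0xE1 = 11100001 → 3-byte char #7 = E1 9A A4.
Leading byte 0xE1 = 11100001 matches 1110xxxx → 3-byte sequence.
Byte 1: 0xE1 = 11100001, payload 0001 (4 bits).
Byte 2: 0x9A = 10011010 (10xxxxxx ✓), payload 011010.
Byte 3: 0xA4 = 10100100 (10xxxxxx ✓), payload 100100.
Concatenate: 0001011010100100 = 0x16A4 (16 bits → U+16A4).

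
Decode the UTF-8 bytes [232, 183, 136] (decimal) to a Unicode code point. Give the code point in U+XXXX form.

U+8DC8

Leading byte 0xE8 = 11101000 matches 1110xxxx → 3-byte sequence.
Byte 1: 0xE8 = 11101000, payload 1000 (4 bits).
Byte 2: 0xB7 = 10110111 (10xxxxxx ✓), payload 110111.
Byte 3: 0x88 = 10001000 (10xxxxxx ✓), payload 001000.
Concatenate: 1000110111001000 = 0x8DC8 (16 bits → U+8DC8).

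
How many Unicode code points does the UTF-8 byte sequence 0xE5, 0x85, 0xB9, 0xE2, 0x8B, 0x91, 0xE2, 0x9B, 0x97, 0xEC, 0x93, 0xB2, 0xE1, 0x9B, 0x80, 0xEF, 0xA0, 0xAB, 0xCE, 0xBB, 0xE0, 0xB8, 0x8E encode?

8

Byte at offset 0: 0xE5 = 11100101 → 3-byte char (#1). Advance 3.
Byte at offset 3: 0xE2 = 11100010 → 3-byte char (#2). Advance 3.
Byte at offset 6: 0xE2 = 11100010 → 3-byte char (#3). Advance 3.
Byte at offset 9: 0xEC = 11101100 → 3-byte char (#4). Advance 3.
Byte at offset 12: 0xE1 = 11100001 → 3-byte char (#5). Advance 3.
Byte at offset 15: 0xEF = 11101111 → 3-byte char (#6). Advance 3.
Byte at offset 18: 0xCE = 11001110 → 2-byte char (#7). Advance 2.
Byte at offset 20: 0xE0 = 11100000 → 3-byte char (#8). Advance 3.
Reached end at offset 23 after 8 code points.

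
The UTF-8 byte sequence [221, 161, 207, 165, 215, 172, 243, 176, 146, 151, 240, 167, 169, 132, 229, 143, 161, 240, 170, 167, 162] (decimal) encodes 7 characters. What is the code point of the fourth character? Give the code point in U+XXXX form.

Offset 0: leading byte 0xDD = 11011101 → 2-byte char #1 = DD A1.
Offset 2: leading byte 0xCF = 11001111 → 2-byte char #2 = CF A5.
Offset 4: leading byte 0xD7 = 11010111 → 2-byte char #3 = D7 AC.
Offset 6: leading byte 0xF3 = 11110011 → 4-byte char #4 = F3 B0 92 97.
Leading byte 0xF3 = 11110011 matches 11110xxx → 4-byte sequence.
Byte 1: 0xF3 = 11110011, payload 011 (3 bits).
Byte 2: 0xB0 = 10110000 (10xxxxxx ✓), payload 110000.
Byte 3: 0x92 = 10010010 (10xxxxxx ✓), payload 010010.
Byte 4: 0x97 = 10010111 (10xxxxxx ✓), payload 010111.
Concatenate: 011110000010010010111 = 0xF0497 (21 bits → U+F0497).

U+F0497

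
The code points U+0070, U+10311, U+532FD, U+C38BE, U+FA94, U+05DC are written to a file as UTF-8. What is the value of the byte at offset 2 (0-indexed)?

U+0070 → 1-byte form 70 at offsets 0–0.
U+10311 → 4-byte form F0 90 8C 91 at offsets 1–4.
Offset 2 falls in char 2's range; it's byte 2 of F0 90 8C 91 = 0x90.

0x90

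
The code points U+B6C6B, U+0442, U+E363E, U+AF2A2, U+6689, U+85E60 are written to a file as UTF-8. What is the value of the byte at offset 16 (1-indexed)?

0x9A

1-indexed offset 16 is 0-indexed offset 15.
U+B6C6B → 4-byte form F2 B6 B1 AB at offsets 0–3.
U+0442 → 2-byte form D1 82 at offsets 4–5.
U+E363E → 4-byte form F3 A3 98 BE at offsets 6–9.
U+AF2A2 → 4-byte form F2 AF 8A A2 at offsets 10–13.
U+6689 → 3-byte form E6 9A 89 at offsets 14–16.
Offset 15 falls in char 5's range; it's byte 2 of E6 9A 89 = 0x9A.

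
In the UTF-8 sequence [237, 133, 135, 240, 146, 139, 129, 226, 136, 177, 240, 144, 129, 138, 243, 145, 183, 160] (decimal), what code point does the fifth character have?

U+D1DE0

Offset 0: leading byte 0xED = 11101101 → 3-byte char #1 = ED 85 87.
Offset 3: leading byte 0xF0 = 11110000 → 4-byte char #2 = F0 92 8B 81.
Offset 7: leading byte 0xE2 = 11100010 → 3-byte char #3 = E2 88 B1.
Offset 10: leading byte 0xF0 = 11110000 → 4-byte char #4 = F0 90 81 8A.
Offset 14: leading byte 0xF3 = 11110011 → 4-byte char #5 = F3 91 B7 A0.
Leading byte 0xF3 = 11110011 matches 11110xxx → 4-byte sequence.
Byte 1: 0xF3 = 11110011, payload 011 (3 bits).
Byte 2: 0x91 = 10010001 (10xxxxxx ✓), payload 010001.
Byte 3: 0xB7 = 10110111 (10xxxxxx ✓), payload 110111.
Byte 4: 0xA0 = 10100000 (10xxxxxx ✓), payload 100000.
Concatenate: 011010001110111100000 = 0xD1DE0 (21 bits → U+D1DE0).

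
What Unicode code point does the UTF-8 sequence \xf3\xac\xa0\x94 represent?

Leading byte 0xF3 = 11110011 matches 11110xxx → 4-byte sequence.
Byte 1: 0xF3 = 11110011, payload 011 (3 bits).
Byte 2: 0xAC = 10101100 (10xxxxxx ✓), payload 101100.
Byte 3: 0xA0 = 10100000 (10xxxxxx ✓), payload 100000.
Byte 4: 0x94 = 10010100 (10xxxxxx ✓), payload 010100.
Concatenate: 011101100100000010100 = 0xEC814 (21 bits → U+EC814).

U+EC814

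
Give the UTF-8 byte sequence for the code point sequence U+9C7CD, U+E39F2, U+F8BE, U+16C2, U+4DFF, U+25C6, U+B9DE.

F2 9C 9F 8D F3 A3 A7 B2 EF A2 BE E1 9B 82 E4 B7 BF E2 97 86 EB A7 9E

U+9C7CD: 4-byte form → F2 9C 9F 8D.
U+E39F2: 4-byte form → F3 A3 A7 B2.
U+F8BE: 3-byte form → EF A2 BE.
U+16C2: 3-byte form → E1 9B 82.
U+4DFF: 3-byte form → E4 B7 BF.
U+25C6: 3-byte form → E2 97 86.
U+B9DE: 3-byte form → EB A7 9E.
Concatenated (23 bytes): F2 9C 9F 8D F3 A3 A7 B2 EF A2 BE E1 9B 82 E4 B7 BF E2 97 86 EB A7 9E.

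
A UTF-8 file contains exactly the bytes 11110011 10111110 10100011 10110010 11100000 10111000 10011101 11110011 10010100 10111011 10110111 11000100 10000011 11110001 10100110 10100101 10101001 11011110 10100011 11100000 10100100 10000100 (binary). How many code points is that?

7

Byte at offset 0: 0xF3 = 11110011 → 4-byte char (#1). Advance 4.
Byte at offset 4: 0xE0 = 11100000 → 3-byte char (#2). Advance 3.
Byte at offset 7: 0xF3 = 11110011 → 4-byte char (#3). Advance 4.
Byte at offset 11: 0xC4 = 11000100 → 2-byte char (#4). Advance 2.
Byte at offset 13: 0xF1 = 11110001 → 4-byte char (#5). Advance 4.
Byte at offset 17: 0xDE = 11011110 → 2-byte char (#6). Advance 2.
Byte at offset 19: 0xE0 = 11100000 → 3-byte char (#7). Advance 3.
Reached end at offset 22 after 7 code points.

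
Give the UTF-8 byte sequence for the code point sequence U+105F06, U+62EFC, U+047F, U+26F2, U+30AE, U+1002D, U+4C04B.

F4 85 BC 86 F1 A2 BB BC D1 BF E2 9B B2 E3 82 AE F0 90 80 AD F1 8C 81 8B

U+105F06: 4-byte form → F4 85 BC 86.
U+62EFC: 4-byte form → F1 A2 BB BC.
U+047F: 2-byte form → D1 BF.
U+26F2: 3-byte form → E2 9B B2.
U+30AE: 3-byte form → E3 82 AE.
U+1002D: 4-byte form → F0 90 80 AD.
U+4C04B: 4-byte form → F1 8C 81 8B.
Concatenated (24 bytes): F4 85 BC 86 F1 A2 BB BC D1 BF E2 9B B2 E3 82 AE F0 90 80 AD F1 8C 81 8B.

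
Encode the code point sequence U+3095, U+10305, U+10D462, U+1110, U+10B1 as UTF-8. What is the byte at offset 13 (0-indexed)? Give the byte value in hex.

0x90

U+3095 → 3-byte form E3 82 95 at offsets 0–2.
U+10305 → 4-byte form F0 90 8C 85 at offsets 3–6.
U+10D462 → 4-byte form F4 8D 91 A2 at offsets 7–10.
U+1110 → 3-byte form E1 84 90 at offsets 11–13.
Offset 13 falls in char 4's range; it's byte 3 of E1 84 90 = 0x90.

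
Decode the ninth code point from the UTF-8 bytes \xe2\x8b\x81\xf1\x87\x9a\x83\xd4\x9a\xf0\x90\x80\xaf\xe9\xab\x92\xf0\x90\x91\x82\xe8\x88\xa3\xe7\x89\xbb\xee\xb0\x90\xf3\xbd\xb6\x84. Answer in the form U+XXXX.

Offset 0: leading byte 0xE2 = 11100010 → 3-byte char #1 = E2 8B 81.
Offset 3: leading byte 0xF1 = 11110001 → 4-byte char #2 = F1 87 9A 83.
Offset 7: leading byte 0xD4 = 11010100 → 2-byte char #3 = D4 9A.
Offset 9: leading byte 0xF0 = 11110000 → 4-byte char #4 = F0 90 80 AF.
Offset 13: leading byte 0xE9 = 11101001 → 3-byte char #5 = E9 AB 92.
Offset 16: leading byte 0xF0 = 11110000 → 4-byte char #6 = F0 90 91 82.
Offset 20: leading byte 0xE8 = 11101000 → 3-byte char #7 = E8 88 A3.
Offset 23: leading byte 0xE7 = 11100111 → 3-byte char #8 = E7 89 BB.
Offset 26: leading byte 0xEE = 11101110 → 3-byte char #9 = EE B0 90.
Leading byte 0xEE = 11101110 matches 1110xxxx → 3-byte sequence.
Byte 1: 0xEE = 11101110, payload 1110 (4 bits).
Byte 2: 0xB0 = 10110000 (10xxxxxx ✓), payload 110000.
Byte 3: 0x90 = 10010000 (10xxxxxx ✓), payload 010000.
Concatenate: 1110110000010000 = 0xEC10 (16 bits → U+EC10).

U+EC10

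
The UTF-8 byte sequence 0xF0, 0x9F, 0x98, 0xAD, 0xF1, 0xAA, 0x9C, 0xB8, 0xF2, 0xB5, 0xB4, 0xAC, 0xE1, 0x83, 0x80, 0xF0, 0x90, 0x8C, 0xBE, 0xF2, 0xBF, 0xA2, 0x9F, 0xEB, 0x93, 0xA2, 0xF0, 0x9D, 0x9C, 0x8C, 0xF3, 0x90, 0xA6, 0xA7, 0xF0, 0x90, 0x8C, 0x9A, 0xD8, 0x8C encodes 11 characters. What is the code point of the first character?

Offset 0: leading byte 0xF0 = 11110000 → 4-byte char #1 = F0 9F 98 AD.
Leading byte 0xF0 = 11110000 matches 11110xxx → 4-byte sequence.
Byte 1: 0xF0 = 11110000, payload 000 (3 bits).
Byte 2: 0x9F = 10011111 (10xxxxxx ✓), payload 011111.
Byte 3: 0x98 = 10011000 (10xxxxxx ✓), payload 011000.
Byte 4: 0xAD = 10101101 (10xxxxxx ✓), payload 101101.
Concatenate: 000011111011000101101 = 0x1F62D (21 bits → U+1F62D).

U+1F62D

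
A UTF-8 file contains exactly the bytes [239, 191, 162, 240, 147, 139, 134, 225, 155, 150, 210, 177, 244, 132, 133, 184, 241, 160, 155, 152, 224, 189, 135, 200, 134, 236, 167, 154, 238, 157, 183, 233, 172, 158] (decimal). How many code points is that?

Byte at offset 0: 0xEF = 11101111 → 3-byte char (#1). Advance 3.
Byte at offset 3: 0xF0 = 11110000 → 4-byte char (#2). Advance 4.
Byte at offset 7: 0xE1 = 11100001 → 3-byte char (#3). Advance 3.
Byte at offset 10: 0xD2 = 11010010 → 2-byte char (#4). Advance 2.
Byte at offset 12: 0xF4 = 11110100 → 4-byte char (#5). Advance 4.
Byte at offset 16: 0xF1 = 11110001 → 4-byte char (#6). Advance 4.
Byte at offset 20: 0xE0 = 11100000 → 3-byte char (#7). Advance 3.
Byte at offset 23: 0xC8 = 11001000 → 2-byte char (#8). Advance 2.
Byte at offset 25: 0xEC = 11101100 → 3-byte char (#9). Advance 3.
Byte at offset 28: 0xEE = 11101110 → 3-byte char (#10). Advance 3.
Byte at offset 31: 0xE9 = 11101001 → 3-byte char (#11). Advance 3.
Reached end at offset 34 after 11 code points.

11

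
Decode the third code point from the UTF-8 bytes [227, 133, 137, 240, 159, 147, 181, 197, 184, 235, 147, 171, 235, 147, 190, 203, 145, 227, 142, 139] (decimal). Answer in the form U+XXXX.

U+0178

Offset 0: leading byte 0xE3 = 11100011 → 3-byte char #1 = E3 85 89.
Offset 3: leading byte 0xF0 = 11110000 → 4-byte char #2 = F0 9F 93 B5.
Offset 7: leading byte 0xC5 = 11000101 → 2-byte char #3 = C5 B8.
Leading byte 0xC5 = 11000101 matches 110xxxxx → 2-byte sequence.
Byte 1: 0xC5 = 11000101, payload 00101 (5 bits).
Byte 2: 0xB8 = 10111000 (10xxxxxx ✓), payload 111000.
Concatenate: 00101111000 = 0x178 (11 bits → U+0178).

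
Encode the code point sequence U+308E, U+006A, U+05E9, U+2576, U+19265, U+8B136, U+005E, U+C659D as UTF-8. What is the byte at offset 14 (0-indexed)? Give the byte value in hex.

0x8B

U+308E → 3-byte form E3 82 8E at offsets 0–2.
U+006A → 1-byte form 6A at offsets 3–3.
U+05E9 → 2-byte form D7 A9 at offsets 4–5.
U+2576 → 3-byte form E2 95 B6 at offsets 6–8.
U+19265 → 4-byte form F0 99 89 A5 at offsets 9–12.
U+8B136 → 4-byte form F2 8B 84 B6 at offsets 13–16.
Offset 14 falls in char 6's range; it's byte 2 of F2 8B 84 B6 = 0x8B.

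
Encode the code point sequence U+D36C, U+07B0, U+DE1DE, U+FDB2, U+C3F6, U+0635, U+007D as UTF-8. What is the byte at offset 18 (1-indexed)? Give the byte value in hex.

1-indexed offset 18 is 0-indexed offset 17.
U+D36C → 3-byte form ED 8D AC at offsets 0–2.
U+07B0 → 2-byte form DE B0 at offsets 3–4.
U+DE1DE → 4-byte form F3 9E 87 9E at offsets 5–8.
U+FDB2 → 3-byte form EF B6 B2 at offsets 9–11.
U+C3F6 → 3-byte form EC 8F B6 at offsets 12–14.
U+0635 → 2-byte form D8 B5 at offsets 15–16.
U+007D → 1-byte form 7D at offsets 17–17.
Offset 17 falls in char 7's range; it's byte 1 of 7D = 0x7D.

0x7D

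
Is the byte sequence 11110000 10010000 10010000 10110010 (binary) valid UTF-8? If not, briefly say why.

valid

Leading byte 0xF0 = 11110000 → 4-byte form.
Continuation bytes 0x90=10010000, 0x90=10010000, 0xB2=10110010 all match 10xxxxxx.
Decoded value 0x10432 is ≥ 0x10000 (shortest form) and not a surrogate.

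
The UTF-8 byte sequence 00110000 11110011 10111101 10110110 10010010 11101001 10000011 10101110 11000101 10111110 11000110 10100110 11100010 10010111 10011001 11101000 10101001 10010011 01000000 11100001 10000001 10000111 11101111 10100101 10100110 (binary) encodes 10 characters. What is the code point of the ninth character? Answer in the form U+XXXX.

Offset 0: leading byte 0x30 = 00110000 → 1-byte char #1 = 30.
Offset 1: leading byte 0xF3 = 11110011 → 4-byte char #2 = F3 BD B6 92.
Offset 5: leading byte 0xE9 = 11101001 → 3-byte char #3 = E9 83 AE.
Offset 8: leading byte 0xC5 = 11000101 → 2-byte char #4 = C5 BE.
Offset 10: leading byte 0xC6 = 11000110 → 2-byte char #5 = C6 A6.
Offset 12: leading byte 0xE2 = 11100010 → 3-byte char #6 = E2 97 99.
Offset 15: leading byte 0xE8 = 11101000 → 3-byte char #7 = E8 A9 93.
Offset 18: leading byte 0x40 = 01000000 → 1-byte char #8 = 40.
Offset 19: leading byte 0xE1 = 11100001 → 3-byte char #9 = E1 81 87.
Leading byte 0xE1 = 11100001 matches 1110xxxx → 3-byte sequence.
Byte 1: 0xE1 = 11100001, payload 0001 (4 bits).
Byte 2: 0x81 = 10000001 (10xxxxxx ✓), payload 000001.
Byte 3: 0x87 = 10000111 (10xxxxxx ✓), payload 000111.
Concatenate: 0001000001000111 = 0x1047 (16 bits → U+1047).

U+1047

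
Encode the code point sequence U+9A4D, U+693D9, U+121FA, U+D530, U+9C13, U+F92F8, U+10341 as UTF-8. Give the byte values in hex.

E9 A9 8D F1 A9 8F 99 F0 92 87 BA ED 94 B0 E9 B0 93 F3 B9 8B B8 F0 90 8D 81

U+9A4D: 3-byte form → E9 A9 8D.
U+693D9: 4-byte form → F1 A9 8F 99.
U+121FA: 4-byte form → F0 92 87 BA.
U+D530: 3-byte form → ED 94 B0.
U+9C13: 3-byte form → E9 B0 93.
U+F92F8: 4-byte form → F3 B9 8B B8.
U+10341: 4-byte form → F0 90 8D 81.
Concatenated (25 bytes): E9 A9 8D F1 A9 8F 99 F0 92 87 BA ED 94 B0 E9 B0 93 F3 B9 8B B8 F0 90 8D 81.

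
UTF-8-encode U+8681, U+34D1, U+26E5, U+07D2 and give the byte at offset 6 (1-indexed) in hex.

1-indexed offset 6 is 0-indexed offset 5.
U+8681 → 3-byte form E8 9A 81 at offsets 0–2.
U+34D1 → 3-byte form E3 93 91 at offsets 3–5.
Offset 5 falls in char 2's range; it's byte 3 of E3 93 91 = 0x91.

0x91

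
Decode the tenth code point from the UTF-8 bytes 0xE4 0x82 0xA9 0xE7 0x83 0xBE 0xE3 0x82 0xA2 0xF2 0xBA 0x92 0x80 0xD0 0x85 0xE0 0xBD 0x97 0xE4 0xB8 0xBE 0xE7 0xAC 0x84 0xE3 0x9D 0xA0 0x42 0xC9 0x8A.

Offset 0: leading byte 0xE4 = 11100100 → 3-byte char #1 = E4 82 A9.
Offset 3: leading byte 0xE7 = 11100111 → 3-byte char #2 = E7 83 BE.
Offset 6: leading byte 0xE3 = 11100011 → 3-byte char #3 = E3 82 A2.
Offset 9: leading byte 0xF2 = 11110010 → 4-byte char #4 = F2 BA 92 80.
Offset 13: leading byte 0xD0 = 11010000 → 2-byte char #5 = D0 85.
Offset 15: leading byte 0xE0 = 11100000 → 3-byte char #6 = E0 BD 97.
Offset 18: leading byte 0xE4 = 11100100 → 3-byte char #7 = E4 B8 BE.
Offset 21: leading byte 0xE7 = 11100111 → 3-byte char #8 = E7 AC 84.
Offset 24: leading byte 0xE3 = 11100011 → 3-byte char #9 = E3 9D A0.
Offset 27: leading byte 0x42 = 01000010 → 1-byte char #10 = 42.
Leading byte 0x42 = 01000010 matches 0xxxxxxx → 1-byte sequence.
Byte 1: 0x42 = 01000010, payload 1000010 (7 bits).
Concatenate: 1000010 = 0x42 (7 bits → U+0042).

U+0042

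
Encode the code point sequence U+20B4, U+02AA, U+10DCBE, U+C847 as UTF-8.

U+20B4: 3-byte form → E2 82 B4.
U+02AA: 2-byte form → CA AA.
U+10DCBE: 4-byte form → F4 8D B2 BE.
U+C847: 3-byte form → EC A1 87.
Concatenated (12 bytes): E2 82 B4 CA AA F4 8D B2 BE EC A1 87.

E2 82 B4 CA AA F4 8D B2 BE EC A1 87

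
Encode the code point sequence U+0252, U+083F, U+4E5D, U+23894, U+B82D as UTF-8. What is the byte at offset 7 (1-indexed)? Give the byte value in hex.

0xB9

1-indexed offset 7 is 0-indexed offset 6.
U+0252 → 2-byte form C9 92 at offsets 0–1.
U+083F → 3-byte form E0 A0 BF at offsets 2–4.
U+4E5D → 3-byte form E4 B9 9D at offsets 5–7.
Offset 6 falls in char 3's range; it's byte 2 of E4 B9 9D = 0xB9.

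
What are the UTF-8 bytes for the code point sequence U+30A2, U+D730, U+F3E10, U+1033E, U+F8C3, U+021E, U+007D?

E3 82 A2 ED 9C B0 F3 B3 B8 90 F0 90 8C BE EF A3 83 C8 9E 7D

U+30A2: 3-byte form → E3 82 A2.
U+D730: 3-byte form → ED 9C B0.
U+F3E10: 4-byte form → F3 B3 B8 90.
U+1033E: 4-byte form → F0 90 8C BE.
U+F8C3: 3-byte form → EF A3 83.
U+021E: 2-byte form → C8 9E.
U+007D: 1-byte form → 7D.
Concatenated (20 bytes): E3 82 A2 ED 9C B0 F3 B3 B8 90 F0 90 8C BE EF A3 83 C8 9E 7D.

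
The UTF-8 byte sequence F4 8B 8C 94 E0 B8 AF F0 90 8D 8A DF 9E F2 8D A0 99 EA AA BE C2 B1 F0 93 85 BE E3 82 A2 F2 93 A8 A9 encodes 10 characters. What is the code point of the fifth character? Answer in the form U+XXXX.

U+8D819

Offset 0: leading byte 0xF4 = 11110100 → 4-byte char #1 = F4 8B 8C 94.
Offset 4: leading byte 0xE0 = 11100000 → 3-byte char #2 = E0 B8 AF.
Offset 7: leading byte 0xF0 = 11110000 → 4-byte char #3 = F0 90 8D 8A.
Offset 11: leading byte 0xDF = 11011111 → 2-byte char #4 = DF 9E.
Offset 13: leading byte 0xF2 = 11110010 → 4-byte char #5 = F2 8D A0 99.
Leading byte 0xF2 = 11110010 matches 11110xxx → 4-byte sequence.
Byte 1: 0xF2 = 11110010, payload 010 (3 bits).
Byte 2: 0x8D = 10001101 (10xxxxxx ✓), payload 001101.
Byte 3: 0xA0 = 10100000 (10xxxxxx ✓), payload 100000.
Byte 4: 0x99 = 10011001 (10xxxxxx ✓), payload 011001.
Concatenate: 010001101100000011001 = 0x8D819 (21 bits → U+8D819).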